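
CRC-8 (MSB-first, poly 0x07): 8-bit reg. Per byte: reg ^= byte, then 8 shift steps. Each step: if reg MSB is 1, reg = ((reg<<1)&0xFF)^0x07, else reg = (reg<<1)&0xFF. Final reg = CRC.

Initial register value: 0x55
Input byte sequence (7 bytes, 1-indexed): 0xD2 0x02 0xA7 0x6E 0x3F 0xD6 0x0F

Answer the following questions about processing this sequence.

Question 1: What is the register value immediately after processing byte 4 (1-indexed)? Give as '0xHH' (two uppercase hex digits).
Answer: 0xFB

Derivation:
After byte 1 (0xD2): reg=0x9C
After byte 2 (0x02): reg=0xD3
After byte 3 (0xA7): reg=0x4B
After byte 4 (0x6E): reg=0xFB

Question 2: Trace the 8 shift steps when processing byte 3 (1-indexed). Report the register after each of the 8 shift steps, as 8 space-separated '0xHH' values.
Answer: 0xE8 0xD7 0xA9 0x55 0xAA 0x53 0xA6 0x4B

Derivation:
After byte 1 (0xD2): reg=0x9C
After byte 2 (0x02): reg=0xD3
Register before byte 3: 0xD3
After XOR with byte 0xA7: 0x74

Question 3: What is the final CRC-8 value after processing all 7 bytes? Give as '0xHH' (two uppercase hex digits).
After byte 1 (0xD2): reg=0x9C
After byte 2 (0x02): reg=0xD3
After byte 3 (0xA7): reg=0x4B
After byte 4 (0x6E): reg=0xFB
After byte 5 (0x3F): reg=0x52
After byte 6 (0xD6): reg=0x95
After byte 7 (0x0F): reg=0xCF

Answer: 0xCF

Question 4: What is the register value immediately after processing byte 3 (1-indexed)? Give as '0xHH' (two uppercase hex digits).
After byte 1 (0xD2): reg=0x9C
After byte 2 (0x02): reg=0xD3
After byte 3 (0xA7): reg=0x4B

Answer: 0x4B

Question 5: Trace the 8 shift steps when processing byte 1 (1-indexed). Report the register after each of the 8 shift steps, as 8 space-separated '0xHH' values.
Register before byte 1: 0x55
After XOR with byte 0xD2: 0x87

Answer: 0x09 0x12 0x24 0x48 0x90 0x27 0x4E 0x9C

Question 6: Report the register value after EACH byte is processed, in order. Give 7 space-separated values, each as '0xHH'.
0x9C 0xD3 0x4B 0xFB 0x52 0x95 0xCF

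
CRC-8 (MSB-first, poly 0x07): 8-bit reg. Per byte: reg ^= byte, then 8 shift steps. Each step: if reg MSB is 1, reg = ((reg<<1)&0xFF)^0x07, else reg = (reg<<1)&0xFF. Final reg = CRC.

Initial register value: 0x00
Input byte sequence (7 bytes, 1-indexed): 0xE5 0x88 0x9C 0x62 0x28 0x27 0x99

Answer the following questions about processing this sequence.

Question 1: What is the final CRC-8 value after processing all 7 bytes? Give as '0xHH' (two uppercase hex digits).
Answer: 0x3C

Derivation:
After byte 1 (0xE5): reg=0xB5
After byte 2 (0x88): reg=0xB3
After byte 3 (0x9C): reg=0xCD
After byte 4 (0x62): reg=0x44
After byte 5 (0x28): reg=0x03
After byte 6 (0x27): reg=0xFC
After byte 7 (0x99): reg=0x3C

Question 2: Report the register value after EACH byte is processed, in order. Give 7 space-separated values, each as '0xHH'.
0xB5 0xB3 0xCD 0x44 0x03 0xFC 0x3C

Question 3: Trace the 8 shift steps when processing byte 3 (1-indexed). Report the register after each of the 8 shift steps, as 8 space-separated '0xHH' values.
After byte 1 (0xE5): reg=0xB5
After byte 2 (0x88): reg=0xB3
Register before byte 3: 0xB3
After XOR with byte 0x9C: 0x2F

Answer: 0x5E 0xBC 0x7F 0xFE 0xFB 0xF1 0xE5 0xCD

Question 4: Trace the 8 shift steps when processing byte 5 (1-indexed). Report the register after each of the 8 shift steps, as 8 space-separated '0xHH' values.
Answer: 0xD8 0xB7 0x69 0xD2 0xA3 0x41 0x82 0x03

Derivation:
After byte 1 (0xE5): reg=0xB5
After byte 2 (0x88): reg=0xB3
After byte 3 (0x9C): reg=0xCD
After byte 4 (0x62): reg=0x44
Register before byte 5: 0x44
After XOR with byte 0x28: 0x6C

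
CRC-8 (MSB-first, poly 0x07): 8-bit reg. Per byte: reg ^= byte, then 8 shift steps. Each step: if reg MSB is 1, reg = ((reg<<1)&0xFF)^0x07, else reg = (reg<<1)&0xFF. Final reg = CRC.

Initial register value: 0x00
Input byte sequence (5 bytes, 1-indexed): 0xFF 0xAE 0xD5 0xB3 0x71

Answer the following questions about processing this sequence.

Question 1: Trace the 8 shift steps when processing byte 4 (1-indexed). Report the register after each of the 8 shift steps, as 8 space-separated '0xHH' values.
Answer: 0xE6 0xCB 0x91 0x25 0x4A 0x94 0x2F 0x5E

Derivation:
After byte 1 (0xFF): reg=0xF3
After byte 2 (0xAE): reg=0x94
After byte 3 (0xD5): reg=0xC0
Register before byte 4: 0xC0
After XOR with byte 0xB3: 0x73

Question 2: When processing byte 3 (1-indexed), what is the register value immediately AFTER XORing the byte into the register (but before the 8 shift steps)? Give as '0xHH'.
Register before byte 3: 0x94
Byte 3: 0xD5
0x94 XOR 0xD5 = 0x41

Answer: 0x41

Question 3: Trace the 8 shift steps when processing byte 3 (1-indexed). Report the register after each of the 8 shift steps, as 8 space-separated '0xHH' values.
Answer: 0x82 0x03 0x06 0x0C 0x18 0x30 0x60 0xC0

Derivation:
After byte 1 (0xFF): reg=0xF3
After byte 2 (0xAE): reg=0x94
Register before byte 3: 0x94
After XOR with byte 0xD5: 0x41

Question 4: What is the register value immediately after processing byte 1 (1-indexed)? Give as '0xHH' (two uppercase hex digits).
Answer: 0xF3

Derivation:
After byte 1 (0xFF): reg=0xF3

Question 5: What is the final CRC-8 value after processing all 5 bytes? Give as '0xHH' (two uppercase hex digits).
After byte 1 (0xFF): reg=0xF3
After byte 2 (0xAE): reg=0x94
After byte 3 (0xD5): reg=0xC0
After byte 4 (0xB3): reg=0x5E
After byte 5 (0x71): reg=0xCD

Answer: 0xCD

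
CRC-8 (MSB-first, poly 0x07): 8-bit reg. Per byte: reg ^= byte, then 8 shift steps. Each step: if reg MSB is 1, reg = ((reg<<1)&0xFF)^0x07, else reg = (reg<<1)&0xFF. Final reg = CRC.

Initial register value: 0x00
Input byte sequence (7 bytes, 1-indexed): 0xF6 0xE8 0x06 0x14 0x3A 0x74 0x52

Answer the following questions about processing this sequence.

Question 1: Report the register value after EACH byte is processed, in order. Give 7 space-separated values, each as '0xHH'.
0xCC 0xFC 0xE8 0xFA 0x4E 0xA6 0xC2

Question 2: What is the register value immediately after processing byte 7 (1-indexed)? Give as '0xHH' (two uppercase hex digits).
After byte 1 (0xF6): reg=0xCC
After byte 2 (0xE8): reg=0xFC
After byte 3 (0x06): reg=0xE8
After byte 4 (0x14): reg=0xFA
After byte 5 (0x3A): reg=0x4E
After byte 6 (0x74): reg=0xA6
After byte 7 (0x52): reg=0xC2

Answer: 0xC2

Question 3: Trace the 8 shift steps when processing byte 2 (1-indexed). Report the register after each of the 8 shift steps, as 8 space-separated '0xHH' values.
Answer: 0x48 0x90 0x27 0x4E 0x9C 0x3F 0x7E 0xFC

Derivation:
After byte 1 (0xF6): reg=0xCC
Register before byte 2: 0xCC
After XOR with byte 0xE8: 0x24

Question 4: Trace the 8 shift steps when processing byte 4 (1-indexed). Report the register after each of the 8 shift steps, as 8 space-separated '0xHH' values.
After byte 1 (0xF6): reg=0xCC
After byte 2 (0xE8): reg=0xFC
After byte 3 (0x06): reg=0xE8
Register before byte 4: 0xE8
After XOR with byte 0x14: 0xFC

Answer: 0xFF 0xF9 0xF5 0xED 0xDD 0xBD 0x7D 0xFA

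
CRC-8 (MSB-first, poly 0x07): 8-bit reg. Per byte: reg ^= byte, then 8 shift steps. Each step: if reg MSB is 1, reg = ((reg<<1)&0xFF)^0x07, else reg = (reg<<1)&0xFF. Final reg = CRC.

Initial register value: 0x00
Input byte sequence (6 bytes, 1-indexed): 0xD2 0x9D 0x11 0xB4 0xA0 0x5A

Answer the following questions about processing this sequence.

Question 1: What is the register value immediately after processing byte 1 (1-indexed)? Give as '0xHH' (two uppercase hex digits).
Answer: 0x30

Derivation:
After byte 1 (0xD2): reg=0x30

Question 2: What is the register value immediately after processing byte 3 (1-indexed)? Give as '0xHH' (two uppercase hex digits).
After byte 1 (0xD2): reg=0x30
After byte 2 (0x9D): reg=0x4A
After byte 3 (0x11): reg=0x86

Answer: 0x86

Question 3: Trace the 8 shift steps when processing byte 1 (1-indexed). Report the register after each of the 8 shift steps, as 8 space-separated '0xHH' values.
Answer: 0xA3 0x41 0x82 0x03 0x06 0x0C 0x18 0x30

Derivation:
Register before byte 1: 0x00
After XOR with byte 0xD2: 0xD2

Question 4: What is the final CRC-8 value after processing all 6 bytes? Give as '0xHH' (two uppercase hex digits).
Answer: 0xAE

Derivation:
After byte 1 (0xD2): reg=0x30
After byte 2 (0x9D): reg=0x4A
After byte 3 (0x11): reg=0x86
After byte 4 (0xB4): reg=0x9E
After byte 5 (0xA0): reg=0xBA
After byte 6 (0x5A): reg=0xAE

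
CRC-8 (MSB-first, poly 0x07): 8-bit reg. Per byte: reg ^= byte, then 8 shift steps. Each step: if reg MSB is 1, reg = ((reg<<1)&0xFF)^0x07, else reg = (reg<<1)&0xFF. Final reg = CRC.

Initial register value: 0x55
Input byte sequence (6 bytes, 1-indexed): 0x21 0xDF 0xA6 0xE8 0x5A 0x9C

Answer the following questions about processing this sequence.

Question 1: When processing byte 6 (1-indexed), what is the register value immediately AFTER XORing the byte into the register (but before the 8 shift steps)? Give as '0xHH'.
Answer: 0xCD

Derivation:
Register before byte 6: 0x51
Byte 6: 0x9C
0x51 XOR 0x9C = 0xCD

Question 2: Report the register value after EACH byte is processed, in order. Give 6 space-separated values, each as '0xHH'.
0x4B 0xE5 0xCE 0xF2 0x51 0x6D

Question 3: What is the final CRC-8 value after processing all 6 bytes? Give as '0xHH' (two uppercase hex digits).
Answer: 0x6D

Derivation:
After byte 1 (0x21): reg=0x4B
After byte 2 (0xDF): reg=0xE5
After byte 3 (0xA6): reg=0xCE
After byte 4 (0xE8): reg=0xF2
After byte 5 (0x5A): reg=0x51
After byte 6 (0x9C): reg=0x6D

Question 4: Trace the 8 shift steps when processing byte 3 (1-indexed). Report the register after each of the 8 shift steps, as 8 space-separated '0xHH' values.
Answer: 0x86 0x0B 0x16 0x2C 0x58 0xB0 0x67 0xCE

Derivation:
After byte 1 (0x21): reg=0x4B
After byte 2 (0xDF): reg=0xE5
Register before byte 3: 0xE5
After XOR with byte 0xA6: 0x43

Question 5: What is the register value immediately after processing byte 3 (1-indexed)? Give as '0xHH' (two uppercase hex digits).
Answer: 0xCE

Derivation:
After byte 1 (0x21): reg=0x4B
After byte 2 (0xDF): reg=0xE5
After byte 3 (0xA6): reg=0xCE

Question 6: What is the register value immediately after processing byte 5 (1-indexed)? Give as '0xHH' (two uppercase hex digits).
Answer: 0x51

Derivation:
After byte 1 (0x21): reg=0x4B
After byte 2 (0xDF): reg=0xE5
After byte 3 (0xA6): reg=0xCE
After byte 4 (0xE8): reg=0xF2
After byte 5 (0x5A): reg=0x51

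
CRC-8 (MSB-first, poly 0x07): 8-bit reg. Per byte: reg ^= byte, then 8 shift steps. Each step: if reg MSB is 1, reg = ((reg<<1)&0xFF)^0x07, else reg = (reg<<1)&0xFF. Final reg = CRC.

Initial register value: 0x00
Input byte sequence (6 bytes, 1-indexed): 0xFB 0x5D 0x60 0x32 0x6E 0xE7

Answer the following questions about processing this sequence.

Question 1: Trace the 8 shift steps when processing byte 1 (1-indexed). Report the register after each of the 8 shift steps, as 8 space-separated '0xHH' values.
Answer: 0xF1 0xE5 0xCD 0x9D 0x3D 0x7A 0xF4 0xEF

Derivation:
Register before byte 1: 0x00
After XOR with byte 0xFB: 0xFB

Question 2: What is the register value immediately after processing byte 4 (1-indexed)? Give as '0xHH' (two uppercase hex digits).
Answer: 0x57

Derivation:
After byte 1 (0xFB): reg=0xEF
After byte 2 (0x5D): reg=0x17
After byte 3 (0x60): reg=0x42
After byte 4 (0x32): reg=0x57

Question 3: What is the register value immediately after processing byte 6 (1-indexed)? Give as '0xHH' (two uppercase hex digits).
After byte 1 (0xFB): reg=0xEF
After byte 2 (0x5D): reg=0x17
After byte 3 (0x60): reg=0x42
After byte 4 (0x32): reg=0x57
After byte 5 (0x6E): reg=0xAF
After byte 6 (0xE7): reg=0xFF

Answer: 0xFF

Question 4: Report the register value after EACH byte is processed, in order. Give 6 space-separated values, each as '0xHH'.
0xEF 0x17 0x42 0x57 0xAF 0xFF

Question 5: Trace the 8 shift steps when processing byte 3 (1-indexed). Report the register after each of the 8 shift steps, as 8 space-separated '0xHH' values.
After byte 1 (0xFB): reg=0xEF
After byte 2 (0x5D): reg=0x17
Register before byte 3: 0x17
After XOR with byte 0x60: 0x77

Answer: 0xEE 0xDB 0xB1 0x65 0xCA 0x93 0x21 0x42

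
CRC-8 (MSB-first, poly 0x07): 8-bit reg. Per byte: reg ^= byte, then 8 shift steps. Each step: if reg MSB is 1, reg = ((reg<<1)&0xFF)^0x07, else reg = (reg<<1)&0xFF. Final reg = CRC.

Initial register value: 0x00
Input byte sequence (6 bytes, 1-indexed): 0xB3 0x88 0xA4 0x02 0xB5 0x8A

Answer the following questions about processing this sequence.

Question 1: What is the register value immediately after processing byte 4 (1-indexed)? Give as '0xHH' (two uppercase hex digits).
After byte 1 (0xB3): reg=0x10
After byte 2 (0x88): reg=0xC1
After byte 3 (0xA4): reg=0x3C
After byte 4 (0x02): reg=0xBA

Answer: 0xBA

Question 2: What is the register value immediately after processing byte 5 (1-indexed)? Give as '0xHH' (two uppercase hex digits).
After byte 1 (0xB3): reg=0x10
After byte 2 (0x88): reg=0xC1
After byte 3 (0xA4): reg=0x3C
After byte 4 (0x02): reg=0xBA
After byte 5 (0xB5): reg=0x2D

Answer: 0x2D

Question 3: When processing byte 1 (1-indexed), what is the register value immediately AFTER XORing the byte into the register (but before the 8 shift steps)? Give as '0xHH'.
Answer: 0xB3

Derivation:
Register before byte 1: 0x00
Byte 1: 0xB3
0x00 XOR 0xB3 = 0xB3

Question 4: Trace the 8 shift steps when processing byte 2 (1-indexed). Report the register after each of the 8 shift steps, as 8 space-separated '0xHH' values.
Answer: 0x37 0x6E 0xDC 0xBF 0x79 0xF2 0xE3 0xC1

Derivation:
After byte 1 (0xB3): reg=0x10
Register before byte 2: 0x10
After XOR with byte 0x88: 0x98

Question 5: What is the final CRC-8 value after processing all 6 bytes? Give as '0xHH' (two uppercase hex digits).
Answer: 0x7C

Derivation:
After byte 1 (0xB3): reg=0x10
After byte 2 (0x88): reg=0xC1
After byte 3 (0xA4): reg=0x3C
After byte 4 (0x02): reg=0xBA
After byte 5 (0xB5): reg=0x2D
After byte 6 (0x8A): reg=0x7C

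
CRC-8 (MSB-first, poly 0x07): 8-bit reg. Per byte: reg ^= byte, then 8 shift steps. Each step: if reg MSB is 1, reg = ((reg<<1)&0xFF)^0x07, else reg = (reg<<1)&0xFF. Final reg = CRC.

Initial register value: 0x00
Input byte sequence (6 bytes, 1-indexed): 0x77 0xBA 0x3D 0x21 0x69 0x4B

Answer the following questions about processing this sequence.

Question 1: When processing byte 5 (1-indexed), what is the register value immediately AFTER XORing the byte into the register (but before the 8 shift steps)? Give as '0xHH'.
Answer: 0xA3

Derivation:
Register before byte 5: 0xCA
Byte 5: 0x69
0xCA XOR 0x69 = 0xA3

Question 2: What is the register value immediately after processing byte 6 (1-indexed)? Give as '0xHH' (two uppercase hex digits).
Answer: 0xD1

Derivation:
After byte 1 (0x77): reg=0x42
After byte 2 (0xBA): reg=0xE6
After byte 3 (0x3D): reg=0x0F
After byte 4 (0x21): reg=0xCA
After byte 5 (0x69): reg=0x60
After byte 6 (0x4B): reg=0xD1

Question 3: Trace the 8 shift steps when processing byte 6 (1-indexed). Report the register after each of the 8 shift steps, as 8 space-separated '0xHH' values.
After byte 1 (0x77): reg=0x42
After byte 2 (0xBA): reg=0xE6
After byte 3 (0x3D): reg=0x0F
After byte 4 (0x21): reg=0xCA
After byte 5 (0x69): reg=0x60
Register before byte 6: 0x60
After XOR with byte 0x4B: 0x2B

Answer: 0x56 0xAC 0x5F 0xBE 0x7B 0xF6 0xEB 0xD1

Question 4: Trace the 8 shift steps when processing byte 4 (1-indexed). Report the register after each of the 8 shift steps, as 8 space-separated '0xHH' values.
After byte 1 (0x77): reg=0x42
After byte 2 (0xBA): reg=0xE6
After byte 3 (0x3D): reg=0x0F
Register before byte 4: 0x0F
After XOR with byte 0x21: 0x2E

Answer: 0x5C 0xB8 0x77 0xEE 0xDB 0xB1 0x65 0xCA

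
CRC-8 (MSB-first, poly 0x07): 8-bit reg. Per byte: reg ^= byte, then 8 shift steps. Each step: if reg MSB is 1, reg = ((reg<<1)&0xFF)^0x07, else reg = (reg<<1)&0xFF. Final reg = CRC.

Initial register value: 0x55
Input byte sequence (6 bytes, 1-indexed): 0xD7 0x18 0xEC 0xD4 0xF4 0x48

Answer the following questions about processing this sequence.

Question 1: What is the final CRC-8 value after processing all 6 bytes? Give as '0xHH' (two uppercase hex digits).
Answer: 0x22

Derivation:
After byte 1 (0xD7): reg=0x87
After byte 2 (0x18): reg=0xD4
After byte 3 (0xEC): reg=0xA8
After byte 4 (0xD4): reg=0x73
After byte 5 (0xF4): reg=0x9C
After byte 6 (0x48): reg=0x22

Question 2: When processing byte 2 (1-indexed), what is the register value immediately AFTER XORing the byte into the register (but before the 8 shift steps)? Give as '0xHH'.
Answer: 0x9F

Derivation:
Register before byte 2: 0x87
Byte 2: 0x18
0x87 XOR 0x18 = 0x9F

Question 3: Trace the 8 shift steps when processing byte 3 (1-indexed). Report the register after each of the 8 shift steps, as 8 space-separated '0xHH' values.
Answer: 0x70 0xE0 0xC7 0x89 0x15 0x2A 0x54 0xA8

Derivation:
After byte 1 (0xD7): reg=0x87
After byte 2 (0x18): reg=0xD4
Register before byte 3: 0xD4
After XOR with byte 0xEC: 0x38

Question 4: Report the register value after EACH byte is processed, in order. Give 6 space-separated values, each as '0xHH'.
0x87 0xD4 0xA8 0x73 0x9C 0x22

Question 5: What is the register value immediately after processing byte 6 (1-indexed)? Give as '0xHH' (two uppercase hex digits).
After byte 1 (0xD7): reg=0x87
After byte 2 (0x18): reg=0xD4
After byte 3 (0xEC): reg=0xA8
After byte 4 (0xD4): reg=0x73
After byte 5 (0xF4): reg=0x9C
After byte 6 (0x48): reg=0x22

Answer: 0x22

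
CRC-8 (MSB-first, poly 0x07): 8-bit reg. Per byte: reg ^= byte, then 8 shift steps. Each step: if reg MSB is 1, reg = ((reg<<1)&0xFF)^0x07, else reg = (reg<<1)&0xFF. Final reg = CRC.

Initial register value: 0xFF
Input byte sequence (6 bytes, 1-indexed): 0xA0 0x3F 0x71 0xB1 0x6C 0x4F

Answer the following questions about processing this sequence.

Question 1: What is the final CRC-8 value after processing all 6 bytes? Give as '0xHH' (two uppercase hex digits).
Answer: 0x58

Derivation:
After byte 1 (0xA0): reg=0x9A
After byte 2 (0x3F): reg=0x72
After byte 3 (0x71): reg=0x09
After byte 4 (0xB1): reg=0x21
After byte 5 (0x6C): reg=0xE4
After byte 6 (0x4F): reg=0x58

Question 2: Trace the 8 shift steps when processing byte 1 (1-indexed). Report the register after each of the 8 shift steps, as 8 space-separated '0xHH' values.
Answer: 0xBE 0x7B 0xF6 0xEB 0xD1 0xA5 0x4D 0x9A

Derivation:
Register before byte 1: 0xFF
After XOR with byte 0xA0: 0x5F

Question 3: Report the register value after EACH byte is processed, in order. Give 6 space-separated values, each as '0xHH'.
0x9A 0x72 0x09 0x21 0xE4 0x58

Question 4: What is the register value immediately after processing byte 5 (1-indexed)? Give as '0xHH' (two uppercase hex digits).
Answer: 0xE4

Derivation:
After byte 1 (0xA0): reg=0x9A
After byte 2 (0x3F): reg=0x72
After byte 3 (0x71): reg=0x09
After byte 4 (0xB1): reg=0x21
After byte 5 (0x6C): reg=0xE4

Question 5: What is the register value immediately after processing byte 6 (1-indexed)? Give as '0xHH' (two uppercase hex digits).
After byte 1 (0xA0): reg=0x9A
After byte 2 (0x3F): reg=0x72
After byte 3 (0x71): reg=0x09
After byte 4 (0xB1): reg=0x21
After byte 5 (0x6C): reg=0xE4
After byte 6 (0x4F): reg=0x58

Answer: 0x58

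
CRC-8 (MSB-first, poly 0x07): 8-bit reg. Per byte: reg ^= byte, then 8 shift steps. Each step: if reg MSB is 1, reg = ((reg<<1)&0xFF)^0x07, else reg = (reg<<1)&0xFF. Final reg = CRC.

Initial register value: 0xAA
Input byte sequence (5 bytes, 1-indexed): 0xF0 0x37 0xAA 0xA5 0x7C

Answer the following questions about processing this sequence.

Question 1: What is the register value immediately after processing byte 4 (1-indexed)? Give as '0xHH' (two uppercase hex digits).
Answer: 0x7F

Derivation:
After byte 1 (0xF0): reg=0x81
After byte 2 (0x37): reg=0x0B
After byte 3 (0xAA): reg=0x6E
After byte 4 (0xA5): reg=0x7F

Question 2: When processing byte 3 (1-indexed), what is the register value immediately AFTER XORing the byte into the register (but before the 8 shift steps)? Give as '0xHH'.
Answer: 0xA1

Derivation:
Register before byte 3: 0x0B
Byte 3: 0xAA
0x0B XOR 0xAA = 0xA1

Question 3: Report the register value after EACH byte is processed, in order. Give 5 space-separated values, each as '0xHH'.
0x81 0x0B 0x6E 0x7F 0x09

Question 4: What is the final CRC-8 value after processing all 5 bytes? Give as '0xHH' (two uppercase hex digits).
After byte 1 (0xF0): reg=0x81
After byte 2 (0x37): reg=0x0B
After byte 3 (0xAA): reg=0x6E
After byte 4 (0xA5): reg=0x7F
After byte 5 (0x7C): reg=0x09

Answer: 0x09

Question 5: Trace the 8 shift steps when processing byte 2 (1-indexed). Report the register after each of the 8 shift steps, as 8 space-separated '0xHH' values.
Answer: 0x6B 0xD6 0xAB 0x51 0xA2 0x43 0x86 0x0B

Derivation:
After byte 1 (0xF0): reg=0x81
Register before byte 2: 0x81
After XOR with byte 0x37: 0xB6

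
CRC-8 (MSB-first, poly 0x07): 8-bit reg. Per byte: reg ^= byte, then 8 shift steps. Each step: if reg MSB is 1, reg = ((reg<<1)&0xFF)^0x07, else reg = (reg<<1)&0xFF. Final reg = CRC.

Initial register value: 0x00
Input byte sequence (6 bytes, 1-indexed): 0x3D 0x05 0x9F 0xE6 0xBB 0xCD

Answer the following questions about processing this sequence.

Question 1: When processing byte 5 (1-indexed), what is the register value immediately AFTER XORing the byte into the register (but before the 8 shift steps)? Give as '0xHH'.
Answer: 0xB2

Derivation:
Register before byte 5: 0x09
Byte 5: 0xBB
0x09 XOR 0xBB = 0xB2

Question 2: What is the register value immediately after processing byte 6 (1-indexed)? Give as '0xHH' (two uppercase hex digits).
After byte 1 (0x3D): reg=0xB3
After byte 2 (0x05): reg=0x0B
After byte 3 (0x9F): reg=0xE5
After byte 4 (0xE6): reg=0x09
After byte 5 (0xBB): reg=0x17
After byte 6 (0xCD): reg=0x08

Answer: 0x08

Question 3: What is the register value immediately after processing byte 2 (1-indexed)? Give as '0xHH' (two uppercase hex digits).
After byte 1 (0x3D): reg=0xB3
After byte 2 (0x05): reg=0x0B

Answer: 0x0B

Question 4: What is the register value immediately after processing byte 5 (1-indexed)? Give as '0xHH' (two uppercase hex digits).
After byte 1 (0x3D): reg=0xB3
After byte 2 (0x05): reg=0x0B
After byte 3 (0x9F): reg=0xE5
After byte 4 (0xE6): reg=0x09
After byte 5 (0xBB): reg=0x17

Answer: 0x17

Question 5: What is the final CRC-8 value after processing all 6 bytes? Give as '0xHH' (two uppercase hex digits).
After byte 1 (0x3D): reg=0xB3
After byte 2 (0x05): reg=0x0B
After byte 3 (0x9F): reg=0xE5
After byte 4 (0xE6): reg=0x09
After byte 5 (0xBB): reg=0x17
After byte 6 (0xCD): reg=0x08

Answer: 0x08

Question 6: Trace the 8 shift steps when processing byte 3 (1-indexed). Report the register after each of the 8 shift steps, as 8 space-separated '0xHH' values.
After byte 1 (0x3D): reg=0xB3
After byte 2 (0x05): reg=0x0B
Register before byte 3: 0x0B
After XOR with byte 0x9F: 0x94

Answer: 0x2F 0x5E 0xBC 0x7F 0xFE 0xFB 0xF1 0xE5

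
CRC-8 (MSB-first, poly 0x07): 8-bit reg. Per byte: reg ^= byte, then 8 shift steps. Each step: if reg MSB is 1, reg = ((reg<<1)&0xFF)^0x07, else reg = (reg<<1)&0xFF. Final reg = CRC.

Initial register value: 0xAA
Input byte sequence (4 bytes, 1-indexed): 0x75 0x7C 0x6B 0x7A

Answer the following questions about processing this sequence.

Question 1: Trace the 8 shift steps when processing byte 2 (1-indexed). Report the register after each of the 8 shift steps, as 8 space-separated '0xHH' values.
After byte 1 (0x75): reg=0x13
Register before byte 2: 0x13
After XOR with byte 0x7C: 0x6F

Answer: 0xDE 0xBB 0x71 0xE2 0xC3 0x81 0x05 0x0A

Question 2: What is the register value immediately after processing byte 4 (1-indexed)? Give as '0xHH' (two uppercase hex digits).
After byte 1 (0x75): reg=0x13
After byte 2 (0x7C): reg=0x0A
After byte 3 (0x6B): reg=0x20
After byte 4 (0x7A): reg=0x81

Answer: 0x81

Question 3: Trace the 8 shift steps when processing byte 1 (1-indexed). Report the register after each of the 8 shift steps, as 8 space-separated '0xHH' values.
Answer: 0xB9 0x75 0xEA 0xD3 0xA1 0x45 0x8A 0x13

Derivation:
Register before byte 1: 0xAA
After XOR with byte 0x75: 0xDF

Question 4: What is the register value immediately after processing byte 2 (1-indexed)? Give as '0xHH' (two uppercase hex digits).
After byte 1 (0x75): reg=0x13
After byte 2 (0x7C): reg=0x0A

Answer: 0x0A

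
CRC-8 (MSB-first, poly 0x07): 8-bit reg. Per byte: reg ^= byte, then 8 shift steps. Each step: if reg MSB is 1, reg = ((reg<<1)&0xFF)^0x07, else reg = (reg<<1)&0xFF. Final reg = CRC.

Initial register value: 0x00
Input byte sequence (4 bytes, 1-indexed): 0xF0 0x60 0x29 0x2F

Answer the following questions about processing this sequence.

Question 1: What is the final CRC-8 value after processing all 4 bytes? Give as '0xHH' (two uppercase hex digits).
After byte 1 (0xF0): reg=0xDE
After byte 2 (0x60): reg=0x33
After byte 3 (0x29): reg=0x46
After byte 4 (0x2F): reg=0x18

Answer: 0x18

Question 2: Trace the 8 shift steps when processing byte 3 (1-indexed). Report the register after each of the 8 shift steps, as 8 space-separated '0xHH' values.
Answer: 0x34 0x68 0xD0 0xA7 0x49 0x92 0x23 0x46

Derivation:
After byte 1 (0xF0): reg=0xDE
After byte 2 (0x60): reg=0x33
Register before byte 3: 0x33
After XOR with byte 0x29: 0x1A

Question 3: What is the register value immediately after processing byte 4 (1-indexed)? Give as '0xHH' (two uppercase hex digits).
Answer: 0x18

Derivation:
After byte 1 (0xF0): reg=0xDE
After byte 2 (0x60): reg=0x33
After byte 3 (0x29): reg=0x46
After byte 4 (0x2F): reg=0x18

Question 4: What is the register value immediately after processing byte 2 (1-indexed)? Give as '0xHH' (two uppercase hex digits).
After byte 1 (0xF0): reg=0xDE
After byte 2 (0x60): reg=0x33

Answer: 0x33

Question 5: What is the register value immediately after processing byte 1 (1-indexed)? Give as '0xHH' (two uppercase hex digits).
After byte 1 (0xF0): reg=0xDE

Answer: 0xDE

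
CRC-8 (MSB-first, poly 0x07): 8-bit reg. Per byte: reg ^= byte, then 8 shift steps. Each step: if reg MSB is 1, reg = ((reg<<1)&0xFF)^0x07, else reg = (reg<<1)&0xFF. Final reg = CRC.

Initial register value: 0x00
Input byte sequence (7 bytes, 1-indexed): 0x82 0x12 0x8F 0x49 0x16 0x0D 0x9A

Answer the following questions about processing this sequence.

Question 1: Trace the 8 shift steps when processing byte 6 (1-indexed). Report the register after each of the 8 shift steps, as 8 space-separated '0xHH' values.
After byte 1 (0x82): reg=0x87
After byte 2 (0x12): reg=0xE2
After byte 3 (0x8F): reg=0x04
After byte 4 (0x49): reg=0xE4
After byte 5 (0x16): reg=0xD0
Register before byte 6: 0xD0
After XOR with byte 0x0D: 0xDD

Answer: 0xBD 0x7D 0xFA 0xF3 0xE1 0xC5 0x8D 0x1D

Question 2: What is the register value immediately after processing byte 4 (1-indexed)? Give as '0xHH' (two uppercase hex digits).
Answer: 0xE4

Derivation:
After byte 1 (0x82): reg=0x87
After byte 2 (0x12): reg=0xE2
After byte 3 (0x8F): reg=0x04
After byte 4 (0x49): reg=0xE4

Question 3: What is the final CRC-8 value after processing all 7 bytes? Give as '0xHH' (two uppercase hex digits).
After byte 1 (0x82): reg=0x87
After byte 2 (0x12): reg=0xE2
After byte 3 (0x8F): reg=0x04
After byte 4 (0x49): reg=0xE4
After byte 5 (0x16): reg=0xD0
After byte 6 (0x0D): reg=0x1D
After byte 7 (0x9A): reg=0x9C

Answer: 0x9C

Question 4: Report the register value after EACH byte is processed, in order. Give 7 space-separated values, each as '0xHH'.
0x87 0xE2 0x04 0xE4 0xD0 0x1D 0x9C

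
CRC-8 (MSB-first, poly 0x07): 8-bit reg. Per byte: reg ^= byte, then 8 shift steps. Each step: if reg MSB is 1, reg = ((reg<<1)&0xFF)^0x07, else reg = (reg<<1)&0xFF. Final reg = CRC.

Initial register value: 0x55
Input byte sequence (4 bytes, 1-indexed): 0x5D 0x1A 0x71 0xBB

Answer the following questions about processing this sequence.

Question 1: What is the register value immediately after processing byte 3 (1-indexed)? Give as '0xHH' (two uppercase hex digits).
After byte 1 (0x5D): reg=0x38
After byte 2 (0x1A): reg=0xEE
After byte 3 (0x71): reg=0xD4

Answer: 0xD4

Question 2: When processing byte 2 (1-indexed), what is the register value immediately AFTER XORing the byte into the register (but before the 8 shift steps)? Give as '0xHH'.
Answer: 0x22

Derivation:
Register before byte 2: 0x38
Byte 2: 0x1A
0x38 XOR 0x1A = 0x22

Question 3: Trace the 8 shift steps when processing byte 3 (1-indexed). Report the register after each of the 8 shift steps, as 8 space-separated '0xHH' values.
After byte 1 (0x5D): reg=0x38
After byte 2 (0x1A): reg=0xEE
Register before byte 3: 0xEE
After XOR with byte 0x71: 0x9F

Answer: 0x39 0x72 0xE4 0xCF 0x99 0x35 0x6A 0xD4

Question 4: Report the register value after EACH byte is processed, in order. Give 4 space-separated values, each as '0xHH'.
0x38 0xEE 0xD4 0x0A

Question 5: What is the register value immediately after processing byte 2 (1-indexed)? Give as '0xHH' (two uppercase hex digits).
After byte 1 (0x5D): reg=0x38
After byte 2 (0x1A): reg=0xEE

Answer: 0xEE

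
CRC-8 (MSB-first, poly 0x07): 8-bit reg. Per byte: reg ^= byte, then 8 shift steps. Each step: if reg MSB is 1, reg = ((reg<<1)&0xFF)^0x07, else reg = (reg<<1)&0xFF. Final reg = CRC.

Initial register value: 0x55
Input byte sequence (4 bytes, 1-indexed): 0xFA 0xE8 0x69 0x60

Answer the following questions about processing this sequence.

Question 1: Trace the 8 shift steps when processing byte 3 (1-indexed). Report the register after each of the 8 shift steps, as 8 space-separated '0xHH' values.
After byte 1 (0xFA): reg=0x44
After byte 2 (0xE8): reg=0x4D
Register before byte 3: 0x4D
After XOR with byte 0x69: 0x24

Answer: 0x48 0x90 0x27 0x4E 0x9C 0x3F 0x7E 0xFC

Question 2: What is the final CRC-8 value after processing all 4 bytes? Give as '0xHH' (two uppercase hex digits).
Answer: 0xDD

Derivation:
After byte 1 (0xFA): reg=0x44
After byte 2 (0xE8): reg=0x4D
After byte 3 (0x69): reg=0xFC
After byte 4 (0x60): reg=0xDD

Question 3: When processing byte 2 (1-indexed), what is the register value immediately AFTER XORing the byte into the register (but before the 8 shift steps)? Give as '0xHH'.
Register before byte 2: 0x44
Byte 2: 0xE8
0x44 XOR 0xE8 = 0xAC

Answer: 0xAC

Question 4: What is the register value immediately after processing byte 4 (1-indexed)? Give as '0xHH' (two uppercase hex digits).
After byte 1 (0xFA): reg=0x44
After byte 2 (0xE8): reg=0x4D
After byte 3 (0x69): reg=0xFC
After byte 4 (0x60): reg=0xDD

Answer: 0xDD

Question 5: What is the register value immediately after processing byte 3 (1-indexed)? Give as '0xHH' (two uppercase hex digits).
After byte 1 (0xFA): reg=0x44
After byte 2 (0xE8): reg=0x4D
After byte 3 (0x69): reg=0xFC

Answer: 0xFC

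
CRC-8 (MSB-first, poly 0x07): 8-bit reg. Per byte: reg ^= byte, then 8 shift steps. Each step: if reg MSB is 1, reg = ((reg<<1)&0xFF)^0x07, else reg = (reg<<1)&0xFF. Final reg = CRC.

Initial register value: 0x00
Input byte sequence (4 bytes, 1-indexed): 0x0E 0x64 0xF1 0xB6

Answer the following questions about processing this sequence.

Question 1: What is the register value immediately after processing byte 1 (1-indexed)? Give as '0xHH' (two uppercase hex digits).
Answer: 0x2A

Derivation:
After byte 1 (0x0E): reg=0x2A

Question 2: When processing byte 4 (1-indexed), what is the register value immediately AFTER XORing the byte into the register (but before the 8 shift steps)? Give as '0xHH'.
Answer: 0xE2

Derivation:
Register before byte 4: 0x54
Byte 4: 0xB6
0x54 XOR 0xB6 = 0xE2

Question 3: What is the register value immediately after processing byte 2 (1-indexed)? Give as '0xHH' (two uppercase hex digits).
After byte 1 (0x0E): reg=0x2A
After byte 2 (0x64): reg=0xED

Answer: 0xED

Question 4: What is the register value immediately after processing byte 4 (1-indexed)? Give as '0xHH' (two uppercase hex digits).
Answer: 0xA0

Derivation:
After byte 1 (0x0E): reg=0x2A
After byte 2 (0x64): reg=0xED
After byte 3 (0xF1): reg=0x54
After byte 4 (0xB6): reg=0xA0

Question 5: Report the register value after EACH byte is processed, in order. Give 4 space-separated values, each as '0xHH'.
0x2A 0xED 0x54 0xA0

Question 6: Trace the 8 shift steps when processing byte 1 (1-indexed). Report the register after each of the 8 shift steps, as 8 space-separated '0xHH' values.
Register before byte 1: 0x00
After XOR with byte 0x0E: 0x0E

Answer: 0x1C 0x38 0x70 0xE0 0xC7 0x89 0x15 0x2A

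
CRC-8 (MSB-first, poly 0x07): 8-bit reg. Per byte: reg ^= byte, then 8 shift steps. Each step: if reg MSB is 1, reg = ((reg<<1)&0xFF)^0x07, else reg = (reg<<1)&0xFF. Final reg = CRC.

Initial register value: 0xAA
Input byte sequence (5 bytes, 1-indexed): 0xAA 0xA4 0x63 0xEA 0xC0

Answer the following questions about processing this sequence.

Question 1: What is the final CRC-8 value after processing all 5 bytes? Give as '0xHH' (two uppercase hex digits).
After byte 1 (0xAA): reg=0x00
After byte 2 (0xA4): reg=0x75
After byte 3 (0x63): reg=0x62
After byte 4 (0xEA): reg=0xB1
After byte 5 (0xC0): reg=0x50

Answer: 0x50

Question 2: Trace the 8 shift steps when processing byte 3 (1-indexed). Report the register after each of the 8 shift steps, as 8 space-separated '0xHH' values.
After byte 1 (0xAA): reg=0x00
After byte 2 (0xA4): reg=0x75
Register before byte 3: 0x75
After XOR with byte 0x63: 0x16

Answer: 0x2C 0x58 0xB0 0x67 0xCE 0x9B 0x31 0x62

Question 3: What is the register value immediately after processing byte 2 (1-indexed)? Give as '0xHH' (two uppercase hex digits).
Answer: 0x75

Derivation:
After byte 1 (0xAA): reg=0x00
After byte 2 (0xA4): reg=0x75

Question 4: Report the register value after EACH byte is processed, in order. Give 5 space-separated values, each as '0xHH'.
0x00 0x75 0x62 0xB1 0x50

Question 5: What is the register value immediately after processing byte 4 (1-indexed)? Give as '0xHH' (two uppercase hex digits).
After byte 1 (0xAA): reg=0x00
After byte 2 (0xA4): reg=0x75
After byte 3 (0x63): reg=0x62
After byte 4 (0xEA): reg=0xB1

Answer: 0xB1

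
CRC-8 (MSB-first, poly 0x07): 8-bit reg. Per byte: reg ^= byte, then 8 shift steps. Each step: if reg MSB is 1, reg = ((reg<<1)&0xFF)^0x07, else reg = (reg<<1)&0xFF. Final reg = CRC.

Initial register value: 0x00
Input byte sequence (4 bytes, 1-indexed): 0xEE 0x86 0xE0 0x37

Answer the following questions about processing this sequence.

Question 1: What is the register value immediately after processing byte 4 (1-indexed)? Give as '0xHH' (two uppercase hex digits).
Answer: 0x10

Derivation:
After byte 1 (0xEE): reg=0x84
After byte 2 (0x86): reg=0x0E
After byte 3 (0xE0): reg=0x84
After byte 4 (0x37): reg=0x10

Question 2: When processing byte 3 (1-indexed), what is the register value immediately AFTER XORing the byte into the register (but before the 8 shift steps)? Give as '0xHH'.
Register before byte 3: 0x0E
Byte 3: 0xE0
0x0E XOR 0xE0 = 0xEE

Answer: 0xEE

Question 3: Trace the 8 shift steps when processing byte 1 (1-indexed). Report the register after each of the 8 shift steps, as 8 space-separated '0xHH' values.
Answer: 0xDB 0xB1 0x65 0xCA 0x93 0x21 0x42 0x84

Derivation:
Register before byte 1: 0x00
After XOR with byte 0xEE: 0xEE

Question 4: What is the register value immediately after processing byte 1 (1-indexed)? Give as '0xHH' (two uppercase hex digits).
Answer: 0x84

Derivation:
After byte 1 (0xEE): reg=0x84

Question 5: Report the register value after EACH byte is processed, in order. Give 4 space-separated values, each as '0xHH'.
0x84 0x0E 0x84 0x10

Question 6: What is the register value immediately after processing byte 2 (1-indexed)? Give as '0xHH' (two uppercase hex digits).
Answer: 0x0E

Derivation:
After byte 1 (0xEE): reg=0x84
After byte 2 (0x86): reg=0x0E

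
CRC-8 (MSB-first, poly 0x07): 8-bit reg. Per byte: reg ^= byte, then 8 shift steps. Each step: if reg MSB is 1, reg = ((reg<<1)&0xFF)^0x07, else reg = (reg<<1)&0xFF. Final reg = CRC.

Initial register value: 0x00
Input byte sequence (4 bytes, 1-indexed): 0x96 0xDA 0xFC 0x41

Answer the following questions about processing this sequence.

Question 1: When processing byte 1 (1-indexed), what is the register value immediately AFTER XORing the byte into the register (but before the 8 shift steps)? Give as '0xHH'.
Answer: 0x96

Derivation:
Register before byte 1: 0x00
Byte 1: 0x96
0x00 XOR 0x96 = 0x96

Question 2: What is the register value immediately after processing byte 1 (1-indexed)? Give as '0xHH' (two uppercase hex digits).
After byte 1 (0x96): reg=0xEB

Answer: 0xEB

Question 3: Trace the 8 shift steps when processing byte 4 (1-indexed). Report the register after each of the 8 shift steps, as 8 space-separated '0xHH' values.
Answer: 0xAE 0x5B 0xB6 0x6B 0xD6 0xAB 0x51 0xA2

Derivation:
After byte 1 (0x96): reg=0xEB
After byte 2 (0xDA): reg=0x97
After byte 3 (0xFC): reg=0x16
Register before byte 4: 0x16
After XOR with byte 0x41: 0x57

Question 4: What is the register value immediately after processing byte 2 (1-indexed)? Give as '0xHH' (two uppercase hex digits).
Answer: 0x97

Derivation:
After byte 1 (0x96): reg=0xEB
After byte 2 (0xDA): reg=0x97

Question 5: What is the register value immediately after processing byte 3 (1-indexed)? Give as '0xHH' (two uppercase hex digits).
Answer: 0x16

Derivation:
After byte 1 (0x96): reg=0xEB
After byte 2 (0xDA): reg=0x97
After byte 3 (0xFC): reg=0x16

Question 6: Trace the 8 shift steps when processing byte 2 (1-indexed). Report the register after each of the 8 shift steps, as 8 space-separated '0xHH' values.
After byte 1 (0x96): reg=0xEB
Register before byte 2: 0xEB
After XOR with byte 0xDA: 0x31

Answer: 0x62 0xC4 0x8F 0x19 0x32 0x64 0xC8 0x97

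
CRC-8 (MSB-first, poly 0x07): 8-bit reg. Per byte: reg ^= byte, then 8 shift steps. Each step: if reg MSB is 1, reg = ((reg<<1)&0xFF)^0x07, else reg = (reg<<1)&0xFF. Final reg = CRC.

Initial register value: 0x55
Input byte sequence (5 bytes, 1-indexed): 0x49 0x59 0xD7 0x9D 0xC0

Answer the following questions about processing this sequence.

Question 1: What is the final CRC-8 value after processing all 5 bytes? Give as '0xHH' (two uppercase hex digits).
After byte 1 (0x49): reg=0x54
After byte 2 (0x59): reg=0x23
After byte 3 (0xD7): reg=0xC2
After byte 4 (0x9D): reg=0x9A
After byte 5 (0xC0): reg=0x81

Answer: 0x81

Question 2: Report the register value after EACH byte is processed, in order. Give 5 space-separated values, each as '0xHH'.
0x54 0x23 0xC2 0x9A 0x81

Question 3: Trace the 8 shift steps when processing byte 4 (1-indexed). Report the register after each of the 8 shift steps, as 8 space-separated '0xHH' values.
After byte 1 (0x49): reg=0x54
After byte 2 (0x59): reg=0x23
After byte 3 (0xD7): reg=0xC2
Register before byte 4: 0xC2
After XOR with byte 0x9D: 0x5F

Answer: 0xBE 0x7B 0xF6 0xEB 0xD1 0xA5 0x4D 0x9A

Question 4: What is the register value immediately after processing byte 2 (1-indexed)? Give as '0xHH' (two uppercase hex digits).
After byte 1 (0x49): reg=0x54
After byte 2 (0x59): reg=0x23

Answer: 0x23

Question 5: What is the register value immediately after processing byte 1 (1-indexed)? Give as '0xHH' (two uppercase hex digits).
Answer: 0x54

Derivation:
After byte 1 (0x49): reg=0x54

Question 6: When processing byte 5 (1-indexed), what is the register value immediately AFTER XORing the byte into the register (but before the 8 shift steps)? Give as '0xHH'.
Answer: 0x5A

Derivation:
Register before byte 5: 0x9A
Byte 5: 0xC0
0x9A XOR 0xC0 = 0x5A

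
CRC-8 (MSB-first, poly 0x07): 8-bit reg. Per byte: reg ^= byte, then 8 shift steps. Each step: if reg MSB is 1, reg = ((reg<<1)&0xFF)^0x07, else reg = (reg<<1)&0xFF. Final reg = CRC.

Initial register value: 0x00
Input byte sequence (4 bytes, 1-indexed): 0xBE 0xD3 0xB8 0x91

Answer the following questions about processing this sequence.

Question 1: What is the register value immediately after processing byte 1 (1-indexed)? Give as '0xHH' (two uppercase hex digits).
Answer: 0x33

Derivation:
After byte 1 (0xBE): reg=0x33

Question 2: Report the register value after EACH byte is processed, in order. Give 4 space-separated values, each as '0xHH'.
0x33 0xAE 0x62 0xD7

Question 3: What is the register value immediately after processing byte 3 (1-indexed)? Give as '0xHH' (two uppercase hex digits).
Answer: 0x62

Derivation:
After byte 1 (0xBE): reg=0x33
After byte 2 (0xD3): reg=0xAE
After byte 3 (0xB8): reg=0x62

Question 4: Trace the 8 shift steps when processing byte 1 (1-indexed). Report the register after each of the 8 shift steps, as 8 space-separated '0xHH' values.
Answer: 0x7B 0xF6 0xEB 0xD1 0xA5 0x4D 0x9A 0x33

Derivation:
Register before byte 1: 0x00
After XOR with byte 0xBE: 0xBE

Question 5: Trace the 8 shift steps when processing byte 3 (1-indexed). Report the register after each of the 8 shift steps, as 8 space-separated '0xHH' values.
Answer: 0x2C 0x58 0xB0 0x67 0xCE 0x9B 0x31 0x62

Derivation:
After byte 1 (0xBE): reg=0x33
After byte 2 (0xD3): reg=0xAE
Register before byte 3: 0xAE
After XOR with byte 0xB8: 0x16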